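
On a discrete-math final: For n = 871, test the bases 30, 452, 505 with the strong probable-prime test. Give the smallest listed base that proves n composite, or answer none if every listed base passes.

452

n − 1 = 870 = 2^1 · 435, so s = 1 and d = 435.
Base 30: x_0 = 30^435 mod 871 = 870. x_0 = 870 ≡ −1, so 30 is not a witness.
Base 452: x_0 = 452^435 mod 871 = 454. x_0 ∉ {1, 870} and s = 1, so 452 is a Miller–Rabin witness and 871 is composite.
Base 505: x_0 = 505^435 mod 871 = 174. x_0 ∉ {1, 870} and s = 1, so 505 is a Miller–Rabin witness and 871 is composite.
The smallest witness among the given bases is 452.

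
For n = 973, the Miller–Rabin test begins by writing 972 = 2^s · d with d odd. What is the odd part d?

Halving: 972 → 486 → 243; 243 is odd.
So 972 = 2^2 · 243.

243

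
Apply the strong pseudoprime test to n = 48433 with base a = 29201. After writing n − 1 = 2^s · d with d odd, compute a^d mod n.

17606

n − 1 = 48432 = 2^4 · 3027, so s = 4 and d = 3027.
By repeated squaring, 29201^3027 ≡ 17606 (mod 48433).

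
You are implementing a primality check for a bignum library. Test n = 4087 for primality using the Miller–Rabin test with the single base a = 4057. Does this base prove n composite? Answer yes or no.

yes

n − 1 = 4086 = 2^1 · 2043, so s = 1 and d = 2043.
x_0 = 4057^2043 mod 4087 = 1609.
x_0 ∉ {1, 4086} and s = 1, so 4057 is a Miller–Rabin witness and 4087 is composite.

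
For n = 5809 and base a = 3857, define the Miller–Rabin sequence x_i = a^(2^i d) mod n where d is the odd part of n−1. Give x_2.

1543

n − 1 = 5808 = 2^4 · 363, so s = 4 and d = 363.
Repeated squaring mod 5809: 3857^1 ≡ 3857, 3857^2 ≡ 5409, 3857^4 ≡ 3157, 3857^8 ≡ 4214, 3857^16 ≡ 5492, 3857^32 ≡ 1736, 3857^64 ≡ 4634, 3857^128 ≡ 3892, 3857^256 ≡ 3601.
363 = 256 + 64 + 32 + 8 + 2 + 1, so 3857^363 ≡ 3601·4634·1736·4214·5409·3857 ≡ 988 (mod 5809).
x_0 = 988.
x_1 = 988^2 mod 5809 = 232.
x_2 = 232^2 mod 5809 = 1543.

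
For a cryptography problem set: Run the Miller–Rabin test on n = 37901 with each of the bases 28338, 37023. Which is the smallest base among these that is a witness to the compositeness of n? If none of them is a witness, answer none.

none

n − 1 = 37900 = 2^2 · 9475, so s = 2 and d = 9475.
Base 28338: x_0 = 28338^9475 mod 37901 = 37900. x_0 = 37900 ≡ −1, so 28338 is not a witness.
Base 37023: x_0 = 37023^9475 mod 37901 = 37900. x_0 = 37900 ≡ −1, so 37023 is not a witness.
No listed base is a witness for 37901.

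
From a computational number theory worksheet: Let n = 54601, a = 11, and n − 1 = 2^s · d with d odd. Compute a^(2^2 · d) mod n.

54600

n − 1 = 54600 = 2^3 · 6825, so s = 3 and d = 6825.
x_0 = 11^6825 mod 54601 = 53797.
x_1 = 53797^2 mod 54601 = 45805.
x_2 = 45805^2 mod 54601 = 54600.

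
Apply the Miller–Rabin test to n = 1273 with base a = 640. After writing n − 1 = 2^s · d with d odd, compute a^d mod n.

n − 1 = 1272 = 2^3 · 159, so s = 3 and d = 159.
By repeated squaring, 640^159 ≡ 939 (mod 1273).

939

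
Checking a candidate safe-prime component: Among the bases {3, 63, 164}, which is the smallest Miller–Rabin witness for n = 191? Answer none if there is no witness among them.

n − 1 = 190 = 2^1 · 95, so s = 1 and d = 95.
Base 3: x_0 = 3^95 mod 191 = 1. x_0 = 1, so 3 is not a witness.
Base 63: x_0 = 63^95 mod 191 = 190. x_0 = 190 ≡ −1, so 63 is not a witness.
Base 164: x_0 = 164^95 mod 191 = 190. x_0 = 190 ≡ −1, so 164 is not a witness.
No listed base is a witness for 191.

none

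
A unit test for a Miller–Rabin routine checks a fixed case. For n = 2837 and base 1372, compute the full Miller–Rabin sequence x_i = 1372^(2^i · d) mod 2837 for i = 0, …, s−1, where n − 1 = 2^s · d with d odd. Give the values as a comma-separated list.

2836, 1

n − 1 = 2836 = 2^2 · 709, so s = 2 and d = 709.
x_0 = 1372^709 mod 2837 = 2836.
x_1 = 2836^2 mod 2837 = 1.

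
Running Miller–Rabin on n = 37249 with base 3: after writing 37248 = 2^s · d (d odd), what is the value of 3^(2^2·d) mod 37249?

2428

n − 1 = 37248 = 2^7 · 291, so s = 7 and d = 291.
x_0 = 3^291 mod 37249 = 28591.
x_1 = 28591^2 mod 37249 = 15976.
x_2 = 15976^2 mod 37249 = 2428.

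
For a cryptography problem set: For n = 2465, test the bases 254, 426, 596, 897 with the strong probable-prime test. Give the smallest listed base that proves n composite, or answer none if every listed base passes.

n − 1 = 2464 = 2^5 · 77, so s = 5 and d = 77.
Base 254: x_0 = 254^77 mod 2465 = 2464. x_0 = 2464 ≡ −1, so 254 is not a witness.
Base 426: x_0 = 426^77 mod 2465 = 1. x_0 = 1, so 426 is not a witness.
Base 596: x_0 = 596^77 mod 2465 = 1. x_0 = 1, so 596 is not a witness.
Base 897: x_0 = 897^77 mod 2465 = 302. x_0 is neither 1 nor 2464, so continue squaring. x_1 = 302^2 mod 2465 = 2464. x_1 ≡ −1, so 897 is not a witness.
No listed base is a witness for 2465.

none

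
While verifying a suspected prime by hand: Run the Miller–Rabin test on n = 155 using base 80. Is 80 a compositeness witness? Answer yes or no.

yes

n − 1 = 154 = 2^1 · 77, so s = 1 and d = 77.
Repeated squaring mod 155: 80^1 ≡ 80, 80^2 ≡ 45, 80^4 ≡ 10, 80^8 ≡ 100, 80^16 ≡ 80, 80^32 ≡ 45, 80^64 ≡ 10.
77 = 64 + 8 + 4 + 1, so 80^77 ≡ 10·100·10·80 ≡ 45 (mod 155).
x_0 = 80^77 mod 155 = 45.
x_0 ∉ {1, 154} and s = 1, so 80 is a Miller–Rabin witness and 155 is composite.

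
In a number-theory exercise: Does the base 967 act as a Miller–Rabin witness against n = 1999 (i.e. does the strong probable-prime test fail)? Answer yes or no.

n − 1 = 1998 = 2^1 · 999, so s = 1 and d = 999.
x_0 = 967^999 mod 1999 = 1998.
x_0 = 1998 ≡ −1, so 967 is not a witness.

no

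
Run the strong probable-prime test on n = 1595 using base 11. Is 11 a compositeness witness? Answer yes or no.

n − 1 = 1594 = 2^1 · 797, so s = 1 and d = 797.
x_0 = 11^797 mod 1595 = 891.
x_0 ∉ {1, 1594} and s = 1, so 11 is a Miller–Rabin witness and 1595 is composite.

yes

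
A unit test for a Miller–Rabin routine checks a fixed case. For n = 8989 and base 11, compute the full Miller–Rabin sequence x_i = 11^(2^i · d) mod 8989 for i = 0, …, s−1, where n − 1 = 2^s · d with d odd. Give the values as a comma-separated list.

n − 1 = 8988 = 2^2 · 2247, so s = 2 and d = 2247.
x_0 = 11^2247 mod 8989 = 2755.
x_1 = 2755^2 mod 8989 = 3309.

2755, 3309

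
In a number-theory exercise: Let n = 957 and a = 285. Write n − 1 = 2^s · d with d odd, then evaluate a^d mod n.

n − 1 = 956 = 2^2 · 239, so s = 2 and d = 239.
285^239 mod 957 = 285.

285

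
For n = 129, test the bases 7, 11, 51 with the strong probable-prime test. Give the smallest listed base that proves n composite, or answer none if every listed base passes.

n − 1 = 128 = 2^7 · 1, so s = 7 and d = 1.
Base 7: x_0 = 7^1 mod 129 = 7. x_0 is neither 1 nor 128, so continue squaring. x_1 = 7^2 mod 129 = 49. x_2 = 49^2 mod 129 = 79. x_3 = 79^2 mod 129 = 49. x_4 = 49^2 mod 129 = 79. x_5 = 79^2 mod 129 = 49. x_6 = 49^2 mod 129 = 79. Reached i = s−1 = 6 without hitting −1: 7 is a Miller–Rabin witness and 129 is composite.
Base 11: x_0 = 11^1 mod 129 = 11. x_0 is neither 1 nor 128, so continue squaring. x_1 = 11^2 mod 129 = 121. x_2 = 121^2 mod 129 = 64. x_3 = 64^2 mod 129 = 97. x_4 = 97^2 mod 129 = 121. x_5 = 121^2 mod 129 = 64. x_6 = 64^2 mod 129 = 97. Reached i = s−1 = 6 without hitting −1: 11 is a Miller–Rabin witness and 129 is composite.
Base 51: x_0 = 51^1 mod 129 = 51. x_0 is neither 1 nor 128, so continue squaring. x_1 = 51^2 mod 129 = 21. x_2 = 21^2 mod 129 = 54. x_3 = 54^2 mod 129 = 78. x_4 = 78^2 mod 129 = 21. x_5 = 21^2 mod 129 = 54. x_6 = 54^2 mod 129 = 78. Reached i = s−1 = 6 without hitting −1: 51 is a Miller–Rabin witness and 129 is composite.
The smallest witness among the given bases is 7.

7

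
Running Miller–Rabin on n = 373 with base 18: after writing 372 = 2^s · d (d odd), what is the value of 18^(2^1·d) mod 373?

n − 1 = 372 = 2^2 · 93, so s = 2 and d = 93.
x_0 = 18^93 mod 373 = 104.
x_1 = 104^2 mod 373 = 372.

372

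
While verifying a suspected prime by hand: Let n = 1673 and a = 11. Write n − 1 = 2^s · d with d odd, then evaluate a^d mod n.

n − 1 = 1672 = 2^3 · 209, so s = 3 and d = 209.
Repeated squaring mod 1673: 11^1 ≡ 11, 11^2 ≡ 121, 11^4 ≡ 1257, 11^8 ≡ 737, 11^16 ≡ 1117, 11^32 ≡ 1304, 11^64 ≡ 648, 11^128 ≡ 1654.
209 = 128 + 64 + 16 + 1, so 11^209 ≡ 1654·648·1117·11 ≡ 135 (mod 1673).

135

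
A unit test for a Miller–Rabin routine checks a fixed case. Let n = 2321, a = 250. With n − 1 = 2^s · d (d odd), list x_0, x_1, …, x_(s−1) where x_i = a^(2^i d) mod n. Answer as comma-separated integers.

n − 1 = 2320 = 2^4 · 145, so s = 4 and d = 145.
x_0 = 250^145 mod 2321 = 2056.
x_1 = 2056^2 mod 2321 = 595.
x_2 = 595^2 mod 2321 = 1233.
x_3 = 1233^2 mod 2321 = 34.

2056, 595, 1233, 34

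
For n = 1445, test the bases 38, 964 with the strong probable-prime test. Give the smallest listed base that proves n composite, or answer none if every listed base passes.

964

n − 1 = 1444 = 2^2 · 361, so s = 2 and d = 361.
Base 38: x_0 = 38^361 mod 1445 = 38. x_0 is neither 1 nor 1444, so continue squaring. x_1 = 38^2 mod 1445 = 1444. x_1 ≡ −1, so 38 is not a witness.
Base 964: x_0 = 964^361 mod 1445 = 294. x_0 is neither 1 nor 1444, so continue squaring. x_1 = 294^2 mod 1445 = 1181. Reached i = s−1 = 1 without hitting −1: 964 is a Miller–Rabin witness and 1445 is composite.
The smallest witness among the given bases is 964.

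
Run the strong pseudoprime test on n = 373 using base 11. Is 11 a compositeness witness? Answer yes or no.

no

n − 1 = 372 = 2^2 · 93, so s = 2 and d = 93.
x_0 = 11^93 mod 373 = 104.
x_0 is neither 1 nor 372, so continue squaring.
x_1 = 104^2 mod 373 = 372.
x_1 ≡ −1, so 11 is not a witness.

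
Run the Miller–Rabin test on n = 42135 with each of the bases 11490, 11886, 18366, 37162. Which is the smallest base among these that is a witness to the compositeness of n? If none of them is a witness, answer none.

11490

n − 1 = 42134 = 2^1 · 21067, so s = 1 and d = 21067.
Base 11490: x_0 = 11490^21067 mod 42135 = 1830. x_0 ∉ {1, 42134} and s = 1, so 11490 is a Miller–Rabin witness and 42135 is composite.
Base 11886: x_0 = 11886^21067 mod 42135 = 21891. x_0 ∉ {1, 42134} and s = 1, so 11886 is a Miller–Rabin witness and 42135 is composite.
Base 18366: x_0 = 18366^21067 mod 42135 = 27816. x_0 ∉ {1, 42134} and s = 1, so 18366 is a Miller–Rabin witness and 42135 is composite.
Base 37162: x_0 = 37162^21067 mod 42135 = 23728. x_0 ∉ {1, 42134} and s = 1, so 37162 is a Miller–Rabin witness and 42135 is composite.
The smallest witness among the given bases is 11490.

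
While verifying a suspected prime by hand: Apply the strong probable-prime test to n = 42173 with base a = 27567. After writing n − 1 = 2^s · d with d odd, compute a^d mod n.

n − 1 = 42172 = 2^2 · 10543, so s = 2 and d = 10543.
27567^10543 mod 42173 = 13132.

13132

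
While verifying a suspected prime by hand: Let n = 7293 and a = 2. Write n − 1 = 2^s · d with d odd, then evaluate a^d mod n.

n − 1 = 7292 = 2^2 · 1823, so s = 2 and d = 1823.
Repeated squaring mod 7293: 2^1 ≡ 2, 2^2 ≡ 4, 2^4 ≡ 16, 2^8 ≡ 256, 2^16 ≡ 7192, 2^32 ≡ 2908, 2^64 ≡ 3877, 2^128 ≡ 256, 2^256 ≡ 7192, 2^512 ≡ 2908, 2^1024 ≡ 3877.
1823 = 1024 + 512 + 256 + 16 + 8 + 4 + 2 + 1, so 2^1823 ≡ 3877·2908·7192·7192·256·16·4·2 ≡ 1658 (mod 7293).

1658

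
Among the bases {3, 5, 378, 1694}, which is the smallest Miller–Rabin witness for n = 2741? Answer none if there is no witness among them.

n − 1 = 2740 = 2^2 · 685, so s = 2 and d = 685.
Base 3: x_0 = 3^685 mod 2741 = 2085. x_0 is neither 1 nor 2740, so continue squaring. x_1 = 2085^2 mod 2741 = 2740. x_1 ≡ −1, so 3 is not a witness.
Base 5: x_0 = 5^685 mod 2741 = 2740. x_0 = 2740 ≡ −1, so 5 is not a witness.
Base 378: x_0 = 378^685 mod 2741 = 2740. x_0 = 2740 ≡ −1, so 378 is not a witness.
Base 1694: x_0 = 1694^685 mod 2741 = 2085. x_0 is neither 1 nor 2740, so continue squaring. x_1 = 2085^2 mod 2741 = 2740. x_1 ≡ −1, so 1694 is not a witness.
No listed base is a witness for 2741.

none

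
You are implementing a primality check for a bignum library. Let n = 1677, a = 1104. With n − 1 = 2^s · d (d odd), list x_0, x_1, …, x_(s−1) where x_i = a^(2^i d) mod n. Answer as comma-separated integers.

519, 1041

n − 1 = 1676 = 2^2 · 419, so s = 2 and d = 419.
x_0 = 1104^419 mod 1677 = 519.
x_1 = 519^2 mod 1677 = 1041.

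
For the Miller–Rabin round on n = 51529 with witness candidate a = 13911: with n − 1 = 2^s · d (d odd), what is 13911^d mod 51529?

30873

n − 1 = 51528 = 2^3 · 6441, so s = 3 and d = 6441.
13911^6441 mod 51529 = 30873.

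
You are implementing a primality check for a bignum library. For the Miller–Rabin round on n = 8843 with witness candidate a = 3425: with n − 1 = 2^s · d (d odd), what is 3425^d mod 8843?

n − 1 = 8842 = 2^1 · 4421, so s = 1 and d = 4421.
3425^4421 mod 8843 = 7514.

7514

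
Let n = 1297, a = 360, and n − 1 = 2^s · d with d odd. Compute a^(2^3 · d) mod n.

1296

n − 1 = 1296 = 2^4 · 81, so s = 4 and d = 81.
x_0 = 360^81 mod 1297 = 1107.
x_1 = 1107^2 mod 1297 = 1081.
x_2 = 1081^2 mod 1297 = 1261.
x_3 = 1261^2 mod 1297 = 1296.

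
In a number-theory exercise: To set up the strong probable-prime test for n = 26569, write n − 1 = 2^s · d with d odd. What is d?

3321

Halving: 26568 → 13284 → 6642 → 3321; 3321 is odd.
So 26568 = 2^3 · 3321.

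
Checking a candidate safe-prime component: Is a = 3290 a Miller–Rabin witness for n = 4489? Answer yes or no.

n − 1 = 4488 = 2^3 · 561, so s = 3 and d = 561.
Repeated squaring mod 4489: 3290^1 ≡ 3290, 3290^2 ≡ 1121, 3290^4 ≡ 4210, 3290^8 ≡ 1528, 3290^16 ≡ 504, 3290^32 ≡ 2632, 3290^64 ≡ 897, 3290^128 ≡ 1078, 3290^256 ≡ 3922, 3290^512 ≡ 2770.
561 = 512 + 32 + 16 + 1, so 3290^561 ≡ 2770·2632·504·3290 ≡ 4488 (mod 4489).
x_0 = 3290^561 mod 4489 = 4488.
x_0 = 4488 ≡ −1, so 3290 is not a witness.

no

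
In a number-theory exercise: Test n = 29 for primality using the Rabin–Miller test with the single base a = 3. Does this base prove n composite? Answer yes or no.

n − 1 = 28 = 2^2 · 7, so s = 2 and d = 7.
x_0 = 3^7 mod 29 = 12.
x_0 is neither 1 nor 28, so continue squaring.
x_1 = 12^2 mod 29 = 28.
x_1 ≡ −1, so 3 is not a witness.

no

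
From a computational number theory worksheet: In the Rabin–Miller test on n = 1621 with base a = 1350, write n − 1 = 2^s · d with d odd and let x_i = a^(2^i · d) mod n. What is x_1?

1620

n − 1 = 1620 = 2^2 · 405, so s = 2 and d = 405.
x_0 = 1350^405 mod 1621 = 166.
x_1 = 166^2 mod 1621 = 1620.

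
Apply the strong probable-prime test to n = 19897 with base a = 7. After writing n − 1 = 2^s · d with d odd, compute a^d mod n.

18953

n − 1 = 19896 = 2^3 · 2487, so s = 3 and d = 2487.
By repeated squaring, 7^2487 ≡ 18953 (mod 19897).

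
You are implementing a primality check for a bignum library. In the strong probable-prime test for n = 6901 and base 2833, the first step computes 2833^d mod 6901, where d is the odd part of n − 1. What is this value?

n − 1 = 6900 = 2^2 · 1725, so s = 2 and d = 1725.
2833^1725 mod 6901 = 4838.

4838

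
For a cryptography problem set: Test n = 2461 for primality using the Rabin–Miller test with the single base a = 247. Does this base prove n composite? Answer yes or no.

yes

n − 1 = 2460 = 2^2 · 615, so s = 2 and d = 615.
x_0 = 247^615 mod 2461 = 732.
x_0 is neither 1 nor 2460, so continue squaring.
x_1 = 732^2 mod 2461 = 1787.
Reached i = s−1 = 1 without hitting −1: 247 is a Miller–Rabin witness and 2461 is composite.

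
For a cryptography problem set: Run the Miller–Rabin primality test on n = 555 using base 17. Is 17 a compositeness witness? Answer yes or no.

yes

n − 1 = 554 = 2^1 · 277, so s = 1 and d = 277.
Repeated squaring mod 555: 17^1 ≡ 17, 17^2 ≡ 289, 17^4 ≡ 271, 17^8 ≡ 181, 17^16 ≡ 16, 17^32 ≡ 256, 17^64 ≡ 46, 17^128 ≡ 451, 17^256 ≡ 271.
277 = 256 + 16 + 4 + 1, so 17^277 ≡ 271·16·271·17 ≡ 392 (mod 555).
x_0 = 17^277 mod 555 = 392.
x_0 ∉ {1, 554} and s = 1, so 17 is a Miller–Rabin witness and 555 is composite.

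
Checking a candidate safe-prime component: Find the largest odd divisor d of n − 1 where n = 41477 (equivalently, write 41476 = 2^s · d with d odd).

Halving: 41476 → 20738 → 10369; 10369 is odd.
So 41476 = 2^2 · 10369.

10369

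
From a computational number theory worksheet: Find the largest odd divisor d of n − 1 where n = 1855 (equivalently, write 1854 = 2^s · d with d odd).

927

Halving: 1854 → 927; 927 is odd.
So 1854 = 2^1 · 927.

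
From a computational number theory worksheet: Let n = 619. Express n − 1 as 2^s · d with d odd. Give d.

Halving: 618 → 309; 309 is odd.
So 618 = 2^1 · 309.

309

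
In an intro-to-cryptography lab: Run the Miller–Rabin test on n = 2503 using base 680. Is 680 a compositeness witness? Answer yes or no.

n − 1 = 2502 = 2^1 · 1251, so s = 1 and d = 1251.
Repeated squaring mod 2503: 680^1 ≡ 680, 680^2 ≡ 1848, 680^4 ≡ 1012, 680^8 ≡ 417, 680^16 ≡ 1182, 680^32 ≡ 450, 680^64 ≡ 2260, 680^128 ≡ 1480, 680^256 ≡ 275, 680^512 ≡ 535, 680^1024 ≡ 883.
1251 = 1024 + 128 + 64 + 32 + 2 + 1, so 680^1251 ≡ 883·1480·2260·450·1848·680 ≡ 2502 (mod 2503).
x_0 = 680^1251 mod 2503 = 2502.
x_0 = 2502 ≡ −1, so 680 is not a witness.

no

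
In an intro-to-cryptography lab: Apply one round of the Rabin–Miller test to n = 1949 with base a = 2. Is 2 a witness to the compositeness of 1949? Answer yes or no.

n − 1 = 1948 = 2^2 · 487, so s = 2 and d = 487.
Repeated squaring mod 1949: 2^1 ≡ 2, 2^2 ≡ 4, 2^4 ≡ 16, 2^8 ≡ 256, 2^16 ≡ 1219, 2^32 ≡ 823, 2^64 ≡ 1026, 2^128 ≡ 216, 2^256 ≡ 1829.
487 = 256 + 128 + 64 + 32 + 4 + 2 + 1, so 2^487 ≡ 1829·216·1026·823·16·4·2 ≡ 589 (mod 1949).
x_0 = 2^487 mod 1949 = 589.
x_0 is neither 1 nor 1948, so continue squaring.
x_1 = 589^2 mod 1949 = 1948.
x_1 ≡ −1, so 2 is not a witness.

no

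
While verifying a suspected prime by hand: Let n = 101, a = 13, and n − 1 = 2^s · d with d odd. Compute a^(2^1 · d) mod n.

1

n − 1 = 100 = 2^2 · 25, so s = 2 and d = 25.
Repeated squaring mod 101: 13^1 ≡ 13, 13^2 ≡ 68, 13^4 ≡ 79, 13^8 ≡ 80, 13^16 ≡ 37.
25 = 16 + 8 + 1, so 13^25 ≡ 37·80·13 ≡ 100 (mod 101).
x_0 = 100.
x_1 = 100^2 mod 101 = 1.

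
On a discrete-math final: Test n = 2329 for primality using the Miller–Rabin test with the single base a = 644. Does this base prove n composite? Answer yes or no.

n − 1 = 2328 = 2^3 · 291, so s = 3 and d = 291.
By repeated squaring, 644^291 ≡ 264 (mod 2329).
x_0 = 644^291 mod 2329 = 264.
x_0 is neither 1 nor 2328, so continue squaring.
x_1 = 264^2 mod 2329 = 2155.
x_2 = 2155^2 mod 2329 = 2328.
x_2 ≡ −1, so 644 is not a witness.

no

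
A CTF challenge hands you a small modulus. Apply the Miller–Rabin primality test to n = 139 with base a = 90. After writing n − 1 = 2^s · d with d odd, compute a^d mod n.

138

n − 1 = 138 = 2^1 · 69, so s = 1 and d = 69.
Repeated squaring mod 139: 90^1 ≡ 90, 90^2 ≡ 38, 90^4 ≡ 54, 90^8 ≡ 136, 90^16 ≡ 9, 90^32 ≡ 81, 90^64 ≡ 28.
69 = 64 + 4 + 1, so 90^69 ≡ 28·54·90 ≡ 138 (mod 139).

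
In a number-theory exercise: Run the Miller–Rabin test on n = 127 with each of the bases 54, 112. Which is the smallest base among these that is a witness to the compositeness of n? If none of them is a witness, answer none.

n − 1 = 126 = 2^1 · 63, so s = 1 and d = 63.
Base 54: x_0 = 54^63 mod 127 = 126. x_0 = 126 ≡ −1, so 54 is not a witness.
Base 112: x_0 = 112^63 mod 127 = 126. x_0 = 126 ≡ −1, so 112 is not a witness.
No listed base is a witness for 127.

none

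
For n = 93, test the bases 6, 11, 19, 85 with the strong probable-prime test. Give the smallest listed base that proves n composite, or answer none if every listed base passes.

n − 1 = 92 = 2^2 · 23, so s = 2 and d = 23.
Base 6: x_0 = 6^23 mod 93 = 57. x_0 is neither 1 nor 92, so continue squaring. x_1 = 57^2 mod 93 = 87. Reached i = s−1 = 1 without hitting −1: 6 is a Miller–Rabin witness and 93 is composite.
Base 11: x_0 = 11^23 mod 93 = 74. x_0 is neither 1 nor 92, so continue squaring. x_1 = 74^2 mod 93 = 82. Reached i = s−1 = 1 without hitting −1: 11 is a Miller–Rabin witness and 93 is composite.
Base 19: x_0 = 19^23 mod 93 = 40. x_0 is neither 1 nor 92, so continue squaring. x_1 = 40^2 mod 93 = 19. Reached i = s−1 = 1 without hitting −1: 19 is a Miller–Rabin witness and 93 is composite.
Base 85: x_0 = 85^23 mod 93 = 46. x_0 is neither 1 nor 92, so continue squaring. x_1 = 46^2 mod 93 = 70. Reached i = s−1 = 1 without hitting −1: 85 is a Miller–Rabin witness and 93 is composite.
The smallest witness among the given bases is 6.

6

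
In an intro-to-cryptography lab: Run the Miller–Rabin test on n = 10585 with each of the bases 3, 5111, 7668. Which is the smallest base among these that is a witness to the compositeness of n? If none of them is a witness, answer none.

none

n − 1 = 10584 = 2^3 · 1323, so s = 3 and d = 1323.
Base 3: x_0 = 3^1323 mod 10585 = 8422. x_0 is neither 1 nor 10584, so continue squaring. x_1 = 8422^2 mod 10585 = 10584. x_1 ≡ −1, so 3 is not a witness.
Base 5111: x_0 = 5111^1323 mod 10585 = 1. x_0 = 1, so 5111 is not a witness.
Base 7668: x_0 = 7668^1323 mod 10585 = 9152. x_0 is neither 1 nor 10584, so continue squaring. x_1 = 9152^2 mod 10585 = 10584. x_1 ≡ −1, so 7668 is not a witness.
No listed base is a witness for 10585.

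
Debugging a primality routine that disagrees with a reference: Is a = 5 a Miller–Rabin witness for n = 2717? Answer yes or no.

yes

n − 1 = 2716 = 2^2 · 679, so s = 2 and d = 679.
x_0 = 5^679 mod 2717 = 2088.
x_0 is neither 1 nor 2716, so continue squaring.
x_1 = 2088^2 mod 2717 = 1676.
Reached i = s−1 = 1 without hitting −1: 5 is a Miller–Rabin witness and 2717 is composite.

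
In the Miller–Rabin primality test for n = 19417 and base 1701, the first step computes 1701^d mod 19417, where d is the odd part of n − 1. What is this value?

n − 1 = 19416 = 2^3 · 2427, so s = 3 and d = 2427.
1701^2427 mod 19417 = 5324.

5324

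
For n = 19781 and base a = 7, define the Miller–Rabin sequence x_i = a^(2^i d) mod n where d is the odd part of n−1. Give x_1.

n − 1 = 19780 = 2^2 · 4945, so s = 2 and d = 4945.
x_0 = 7^4945 mod 19781 = 4100.
x_1 = 4100^2 mod 19781 = 15931.

15931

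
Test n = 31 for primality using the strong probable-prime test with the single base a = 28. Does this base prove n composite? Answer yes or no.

n − 1 = 30 = 2^1 · 15, so s = 1 and d = 15.
Repeated squaring mod 31: 28^1 ≡ 28, 28^2 ≡ 9, 28^4 ≡ 19, 28^8 ≡ 20.
15 = 8 + 4 + 2 + 1, so 28^15 ≡ 20·19·9·28 ≡ 1 (mod 31).
x_0 = 28^15 mod 31 = 1.
x_0 = 1, so 28 is not a witness.

no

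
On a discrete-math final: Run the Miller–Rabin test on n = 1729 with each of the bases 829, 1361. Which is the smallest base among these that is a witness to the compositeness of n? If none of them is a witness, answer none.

n − 1 = 1728 = 2^6 · 27, so s = 6 and d = 27.
Base 829: x_0 = 829^27 mod 1729 = 1728. x_0 = 1728 ≡ −1, so 829 is not a witness.
Base 1361: x_0 = 1361^27 mod 1729 = 664. x_0 is neither 1 nor 1728, so continue squaring. x_1 = 664^2 mod 1729 = 1. x_1 = 1 but x_0 ≠ ±1, a nontrivial square root of 1 — 1361 is a witness and 1729 is composite.
The smallest witness among the given bases is 1361.

1361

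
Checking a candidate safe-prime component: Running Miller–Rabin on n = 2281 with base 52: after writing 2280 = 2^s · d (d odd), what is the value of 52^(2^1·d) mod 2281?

n − 1 = 2280 = 2^3 · 285, so s = 3 and d = 285.
x_0 = 52^285 mod 2281 = 1074.
x_1 = 1074^2 mod 2281 = 1571.

1571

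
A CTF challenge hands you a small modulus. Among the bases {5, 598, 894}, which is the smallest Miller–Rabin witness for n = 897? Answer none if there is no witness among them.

5

n − 1 = 896 = 2^7 · 7, so s = 7 and d = 7.
Base 5: x_0 = 5^7 mod 897 = 86. x_0 is neither 1 nor 896, so continue squaring. x_1 = 86^2 mod 897 = 220. x_2 = 220^2 mod 897 = 859. x_3 = 859^2 mod 897 = 547. x_4 = 547^2 mod 897 = 508. x_5 = 508^2 mod 897 = 625. x_6 = 625^2 mod 897 = 430. Reached i = s−1 = 6 without hitting −1: 5 is a Miller–Rabin witness and 897 is composite.
Base 598: x_0 = 598^7 mod 897 = 598. x_0 is neither 1 nor 896, so continue squaring. x_1 = 598^2 mod 897 = 598. x_2 = 598^2 mod 897 = 598. x_3 = 598^2 mod 897 = 598. x_4 = 598^2 mod 897 = 598. x_5 = 598^2 mod 897 = 598. x_6 = 598^2 mod 897 = 598. Reached i = s−1 = 6 without hitting −1: 598 is a Miller–Rabin witness and 897 is composite.
Base 894: x_0 = 894^7 mod 897 = 504. x_0 is neither 1 nor 896, so continue squaring. x_1 = 504^2 mod 897 = 165. x_2 = 165^2 mod 897 = 315. x_3 = 315^2 mod 897 = 555. x_4 = 555^2 mod 897 = 354. x_5 = 354^2 mod 897 = 633. x_6 = 633^2 mod 897 = 627. Reached i = s−1 = 6 without hitting −1: 894 is a Miller–Rabin witness and 897 is composite.
The smallest witness among the given bases is 5.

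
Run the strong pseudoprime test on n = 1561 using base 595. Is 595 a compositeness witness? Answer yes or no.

yes

n − 1 = 1560 = 2^3 · 195, so s = 3 and d = 195.
x_0 = 595^195 mod 1561 = 665.
x_0 is neither 1 nor 1560, so continue squaring.
x_1 = 665^2 mod 1561 = 462.
x_2 = 462^2 mod 1561 = 1148.
Reached i = s−1 = 2 without hitting −1: 595 is a Miller–Rabin witness and 1561 is composite.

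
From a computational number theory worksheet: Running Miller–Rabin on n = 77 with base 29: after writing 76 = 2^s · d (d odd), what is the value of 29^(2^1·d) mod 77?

64

n − 1 = 76 = 2^2 · 19, so s = 2 and d = 19.
x_0 = 29^19 mod 77 = 8.
x_1 = 8^2 mod 77 = 64.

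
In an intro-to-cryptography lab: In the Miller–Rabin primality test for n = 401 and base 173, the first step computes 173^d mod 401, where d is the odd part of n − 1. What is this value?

n − 1 = 400 = 2^4 · 25, so s = 4 and d = 25.
Repeated squaring mod 401: 173^1 ≡ 173, 173^2 ≡ 255, 173^4 ≡ 63, 173^8 ≡ 360, 173^16 ≡ 77.
25 = 16 + 8 + 1, so 173^25 ≡ 77·360·173 ≡ 1 (mod 401).

1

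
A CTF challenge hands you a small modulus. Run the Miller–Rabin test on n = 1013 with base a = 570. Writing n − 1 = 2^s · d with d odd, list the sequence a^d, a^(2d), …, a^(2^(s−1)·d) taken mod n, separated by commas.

968, 1012

n − 1 = 1012 = 2^2 · 253, so s = 2 and d = 253.
x_0 = 570^253 mod 1013 = 968.
x_1 = 968^2 mod 1013 = 1012.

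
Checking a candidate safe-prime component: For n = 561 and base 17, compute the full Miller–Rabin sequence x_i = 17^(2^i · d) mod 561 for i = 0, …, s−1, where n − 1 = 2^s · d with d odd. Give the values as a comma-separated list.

n − 1 = 560 = 2^4 · 35, so s = 4 and d = 35.
x_0 = 17^35 mod 561 = 527.
x_1 = 527^2 mod 561 = 34.
x_2 = 34^2 mod 561 = 34.
x_3 = 34^2 mod 561 = 34.

527, 34, 34, 34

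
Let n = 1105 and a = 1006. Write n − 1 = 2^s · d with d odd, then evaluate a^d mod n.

226

n − 1 = 1104 = 2^4 · 69, so s = 4 and d = 69.
1006^69 mod 1105 = 226.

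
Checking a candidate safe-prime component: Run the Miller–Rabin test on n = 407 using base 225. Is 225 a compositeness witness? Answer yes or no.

n − 1 = 406 = 2^1 · 203, so s = 1 and d = 203.
x_0 = 225^203 mod 407 = 169.
x_0 ∉ {1, 406} and s = 1, so 225 is a Miller–Rabin witness and 407 is composite.

yes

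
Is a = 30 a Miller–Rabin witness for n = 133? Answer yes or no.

no

n − 1 = 132 = 2^2 · 33, so s = 2 and d = 33.
Repeated squaring mod 133: 30^1 ≡ 30, 30^2 ≡ 102, 30^4 ≡ 30, 30^8 ≡ 102, 30^16 ≡ 30, 30^32 ≡ 102.
33 = 32 + 1, so 30^33 ≡ 102·30 ≡ 1 (mod 133).
x_0 = 30^33 mod 133 = 1.
x_0 = 1, so 30 is not a witness.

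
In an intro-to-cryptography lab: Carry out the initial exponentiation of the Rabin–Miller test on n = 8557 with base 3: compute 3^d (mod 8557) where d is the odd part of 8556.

7920

n − 1 = 8556 = 2^2 · 2139, so s = 2 and d = 2139.
Repeated squaring mod 8557: 3^1 ≡ 3, 3^2 ≡ 9, 3^4 ≡ 81, 3^8 ≡ 6561, 3^16 ≡ 5011, 3^32 ≡ 3883, 3^64 ≡ 255, 3^128 ≡ 5126, 3^256 ≡ 5886, 3^512 ≡ 6260, 3^1024 ≡ 5097, 3^2048 ≡ 357.
2139 = 2048 + 64 + 16 + 8 + 2 + 1, so 3^2139 ≡ 357·255·5011·6561·9·3 ≡ 7920 (mod 8557).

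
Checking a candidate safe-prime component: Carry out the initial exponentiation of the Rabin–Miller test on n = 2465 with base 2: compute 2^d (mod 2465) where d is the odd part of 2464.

1902

n − 1 = 2464 = 2^5 · 77, so s = 5 and d = 77.
Repeated squaring mod 2465: 2^1 ≡ 2, 2^2 ≡ 4, 2^4 ≡ 16, 2^8 ≡ 256, 2^16 ≡ 1446, 2^32 ≡ 596, 2^64 ≡ 256.
77 = 64 + 8 + 4 + 1, so 2^77 ≡ 256·256·16·2 ≡ 1902 (mod 2465).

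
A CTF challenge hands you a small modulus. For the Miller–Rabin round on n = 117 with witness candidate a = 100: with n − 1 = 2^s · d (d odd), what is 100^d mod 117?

n − 1 = 116 = 2^2 · 29, so s = 2 and d = 29.
100^29 mod 117 = 55.

55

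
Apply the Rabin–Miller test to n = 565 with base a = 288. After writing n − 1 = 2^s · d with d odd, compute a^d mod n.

n − 1 = 564 = 2^2 · 141, so s = 2 and d = 141.
Repeated squaring mod 565: 288^1 ≡ 288, 288^2 ≡ 454, 288^4 ≡ 456, 288^8 ≡ 16, 288^16 ≡ 256, 288^32 ≡ 561, 288^64 ≡ 16, 288^128 ≡ 256.
141 = 128 + 8 + 4 + 1, so 288^141 ≡ 256·16·456·288 ≡ 503 (mod 565).

503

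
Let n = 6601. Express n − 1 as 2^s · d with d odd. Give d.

825

Halving: 6600 → 3300 → 1650 → 825; 825 is odd.
So 6600 = 2^3 · 825.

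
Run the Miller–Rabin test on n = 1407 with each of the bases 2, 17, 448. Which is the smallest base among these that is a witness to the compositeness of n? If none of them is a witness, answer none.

n − 1 = 1406 = 2^1 · 703, so s = 1 and d = 703.
Base 2: x_0 = 2^703 mod 1407 = 1388. x_0 ∉ {1, 1406} and s = 1, so 2 is a Miller–Rabin witness and 1407 is composite.
Base 17: x_0 = 17^703 mod 1407 = 920. x_0 ∉ {1, 1406} and s = 1, so 17 is a Miller–Rabin witness and 1407 is composite.
Base 448: x_0 = 448^703 mod 1407 = 1351. x_0 ∉ {1, 1406} and s = 1, so 448 is a Miller–Rabin witness and 1407 is composite.
The smallest witness among the given bases is 2.

2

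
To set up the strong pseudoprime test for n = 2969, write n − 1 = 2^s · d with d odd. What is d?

Halving: 2968 → 1484 → 742 → 371; 371 is odd.
So 2968 = 2^3 · 371.

371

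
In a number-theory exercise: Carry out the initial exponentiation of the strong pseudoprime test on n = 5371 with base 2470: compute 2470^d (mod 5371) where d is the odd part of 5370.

3486

n − 1 = 5370 = 2^1 · 2685, so s = 1 and d = 2685.
2470^2685 mod 5371 = 3486.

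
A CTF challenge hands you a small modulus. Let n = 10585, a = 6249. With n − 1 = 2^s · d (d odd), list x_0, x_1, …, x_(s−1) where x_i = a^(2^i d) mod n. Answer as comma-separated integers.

n − 1 = 10584 = 2^3 · 1323, so s = 3 and d = 1323.
x_0 = 6249^1323 mod 10585 = 5319.
x_1 = 5319^2 mod 10585 = 8641.
x_2 = 8641^2 mod 10585 = 291.

5319, 8641, 291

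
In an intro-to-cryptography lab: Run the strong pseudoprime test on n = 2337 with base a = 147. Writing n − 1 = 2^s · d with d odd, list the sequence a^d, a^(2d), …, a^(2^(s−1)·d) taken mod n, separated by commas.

432, 2001, 720, 1923, 795

n − 1 = 2336 = 2^5 · 73, so s = 5 and d = 73.
x_0 = 147^73 mod 2337 = 432.
x_1 = 432^2 mod 2337 = 2001.
x_2 = 2001^2 mod 2337 = 720.
x_3 = 720^2 mod 2337 = 1923.
x_4 = 1923^2 mod 2337 = 795.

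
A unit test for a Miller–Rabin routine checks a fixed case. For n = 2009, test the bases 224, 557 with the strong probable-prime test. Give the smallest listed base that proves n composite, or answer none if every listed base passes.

n − 1 = 2008 = 2^3 · 251, so s = 3 and d = 251.
Base 224: x_0 = 224^251 mod 2009 = 1715. x_0 is neither 1 nor 2008, so continue squaring. x_1 = 1715^2 mod 2009 = 49. x_2 = 49^2 mod 2009 = 392. Reached i = s−1 = 2 without hitting −1: 224 is a Miller–Rabin witness and 2009 is composite.
Base 557: x_0 = 557^251 mod 2009 = 30. x_0 is neither 1 nor 2008, so continue squaring. x_1 = 30^2 mod 2009 = 900. x_2 = 900^2 mod 2009 = 373. Reached i = s−1 = 2 without hitting −1: 557 is a Miller–Rabin witness and 2009 is composite.
The smallest witness among the given bases is 224.

224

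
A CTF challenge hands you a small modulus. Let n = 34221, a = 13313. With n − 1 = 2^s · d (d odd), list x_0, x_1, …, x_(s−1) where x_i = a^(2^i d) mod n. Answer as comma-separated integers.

n − 1 = 34220 = 2^2 · 8555, so s = 2 and d = 8555.
x_0 = 13313^8555 mod 34221 = 21275.
x_1 = 21275^2 mod 34221 = 18679.

21275, 18679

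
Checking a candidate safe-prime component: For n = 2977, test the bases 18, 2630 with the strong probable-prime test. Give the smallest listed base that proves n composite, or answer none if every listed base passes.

2630

n − 1 = 2976 = 2^5 · 93, so s = 5 and d = 93.
Base 18: x_0 = 18^93 mod 2977 = 122. x_0 is neither 1 nor 2976, so continue squaring. x_1 = 122^2 mod 2977 = 2976. x_1 ≡ −1, so 18 is not a witness.
Base 2630: x_0 = 2630^93 mod 2977 = 740. x_0 is neither 1 nor 2976, so continue squaring. x_1 = 740^2 mod 2977 = 2809. x_2 = 2809^2 mod 2977 = 1431. x_3 = 1431^2 mod 2977 = 2562. x_4 = 2562^2 mod 2977 = 2536. Reached i = s−1 = 4 without hitting −1: 2630 is a Miller–Rabin witness and 2977 is composite.
The smallest witness among the given bases is 2630.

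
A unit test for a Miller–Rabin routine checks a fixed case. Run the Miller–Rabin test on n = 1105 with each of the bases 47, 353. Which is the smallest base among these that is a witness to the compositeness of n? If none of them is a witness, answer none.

none

n − 1 = 1104 = 2^4 · 69, so s = 4 and d = 69.
Base 47: x_0 = 47^69 mod 1105 = 47. x_0 is neither 1 nor 1104, so continue squaring. x_1 = 47^2 mod 1105 = 1104. x_1 ≡ −1, so 47 is not a witness.
Base 353: x_0 = 353^69 mod 1105 = 863. x_0 is neither 1 nor 1104, so continue squaring. x_1 = 863^2 mod 1105 = 1104. x_1 ≡ −1, so 353 is not a witness.
No listed base is a witness for 1105.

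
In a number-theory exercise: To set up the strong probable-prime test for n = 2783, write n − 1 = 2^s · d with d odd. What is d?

Halving: 2782 → 1391; 1391 is odd.
So 2782 = 2^1 · 1391.

1391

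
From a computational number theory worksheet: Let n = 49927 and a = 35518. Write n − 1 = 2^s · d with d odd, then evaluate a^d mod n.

n − 1 = 49926 = 2^1 · 24963, so s = 1 and d = 24963.
35518^24963 mod 49927 = 49926.

49926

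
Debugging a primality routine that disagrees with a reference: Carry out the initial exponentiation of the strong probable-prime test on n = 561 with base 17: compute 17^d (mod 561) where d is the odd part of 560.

n − 1 = 560 = 2^4 · 35, so s = 4 and d = 35.
17^35 mod 561 = 527.

527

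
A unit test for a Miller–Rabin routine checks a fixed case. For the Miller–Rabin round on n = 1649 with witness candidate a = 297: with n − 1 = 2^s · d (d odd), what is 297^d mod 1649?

576

n − 1 = 1648 = 2^4 · 103, so s = 4 and d = 103.
297^103 mod 1649 = 576.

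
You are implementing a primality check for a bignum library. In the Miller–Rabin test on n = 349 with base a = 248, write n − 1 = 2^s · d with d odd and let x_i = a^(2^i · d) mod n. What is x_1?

348

n − 1 = 348 = 2^2 · 87, so s = 2 and d = 87.
x_0 = 248^87 mod 349 = 136.
x_1 = 136^2 mod 349 = 348.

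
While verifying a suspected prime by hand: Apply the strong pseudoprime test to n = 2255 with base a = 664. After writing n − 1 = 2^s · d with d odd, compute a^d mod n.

1314

n − 1 = 2254 = 2^1 · 1127, so s = 1 and d = 1127.
Repeated squaring mod 2255: 664^1 ≡ 664, 664^2 ≡ 1171, 664^4 ≡ 201, 664^8 ≡ 2066, 664^16 ≡ 1896, 664^32 ≡ 346, 664^64 ≡ 201, 664^128 ≡ 2066, 664^256 ≡ 1896, 664^512 ≡ 346, 664^1024 ≡ 201.
1127 = 1024 + 64 + 32 + 4 + 2 + 1, so 664^1127 ≡ 201·201·346·201·1171·664 ≡ 1314 (mod 2255).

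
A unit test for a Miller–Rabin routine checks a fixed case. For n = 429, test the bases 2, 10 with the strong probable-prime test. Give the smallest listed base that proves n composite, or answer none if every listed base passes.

n − 1 = 428 = 2^2 · 107, so s = 2 and d = 107.
Base 2: x_0 = 2^107 mod 429 = 293. x_0 is neither 1 nor 428, so continue squaring. x_1 = 293^2 mod 429 = 49. Reached i = s−1 = 1 without hitting −1: 2 is a Miller–Rabin witness and 429 is composite.
Base 10: x_0 = 10^107 mod 429 = 43. x_0 is neither 1 nor 428, so continue squaring. x_1 = 43^2 mod 429 = 133. Reached i = s−1 = 1 without hitting −1: 10 is a Miller–Rabin witness and 429 is composite.
The smallest witness among the given bases is 2.

2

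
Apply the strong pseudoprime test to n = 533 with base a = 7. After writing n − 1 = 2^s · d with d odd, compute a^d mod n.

n − 1 = 532 = 2^2 · 133, so s = 2 and d = 133.
7^133 mod 533 = 176.

176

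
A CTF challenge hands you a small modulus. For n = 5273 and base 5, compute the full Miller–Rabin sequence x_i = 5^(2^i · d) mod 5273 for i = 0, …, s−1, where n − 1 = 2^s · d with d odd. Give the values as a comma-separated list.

1539, 944, 5272

n − 1 = 5272 = 2^3 · 659, so s = 3 and d = 659.
x_0 = 5^659 mod 5273 = 1539.
x_1 = 1539^2 mod 5273 = 944.
x_2 = 944^2 mod 5273 = 5272.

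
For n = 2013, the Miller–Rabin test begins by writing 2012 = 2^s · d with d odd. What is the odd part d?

503

Halving: 2012 → 1006 → 503; 503 is odd.
So 2012 = 2^2 · 503.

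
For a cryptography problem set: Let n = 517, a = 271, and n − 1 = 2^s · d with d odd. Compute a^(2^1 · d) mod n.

n − 1 = 516 = 2^2 · 129, so s = 2 and d = 129.
Repeated squaring mod 517: 271^1 ≡ 271, 271^2 ≡ 27, 271^4 ≡ 212, 271^8 ≡ 482, 271^16 ≡ 191, 271^32 ≡ 291, 271^64 ≡ 410, 271^128 ≡ 75.
129 = 128 + 1, so 271^129 ≡ 75·271 ≡ 162 (mod 517).
x_0 = 162.
x_1 = 162^2 mod 517 = 394.

394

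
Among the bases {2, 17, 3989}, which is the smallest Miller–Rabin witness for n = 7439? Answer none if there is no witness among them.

n − 1 = 7438 = 2^1 · 3719, so s = 1 and d = 3719.
Base 2: x_0 = 2^3719 mod 7439 = 7220. x_0 ∉ {1, 7438} and s = 1, so 2 is a Miller–Rabin witness and 7439 is composite.
Base 17: x_0 = 17^3719 mod 7439 = 4632. x_0 ∉ {1, 7438} and s = 1, so 17 is a Miller–Rabin witness and 7439 is composite.
Base 3989: x_0 = 3989^3719 mod 7439 = 158. x_0 ∉ {1, 7438} and s = 1, so 3989 is a Miller–Rabin witness and 7439 is composite.
The smallest witness among the given bases is 2.

2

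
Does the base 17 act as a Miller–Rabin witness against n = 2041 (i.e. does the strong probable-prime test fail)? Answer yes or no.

yes

n − 1 = 2040 = 2^3 · 255, so s = 3 and d = 255.
x_0 = 17^255 mod 2041 = 1364.
x_0 is neither 1 nor 2040, so continue squaring.
x_1 = 1364^2 mod 2041 = 1145.
x_2 = 1145^2 mod 2041 = 703.
Reached i = s−1 = 2 without hitting −1: 17 is a Miller–Rabin witness and 2041 is composite.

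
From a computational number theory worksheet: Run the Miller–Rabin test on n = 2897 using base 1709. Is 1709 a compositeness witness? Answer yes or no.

n − 1 = 2896 = 2^4 · 181, so s = 4 and d = 181.
x_0 = 1709^181 mod 2897 = 861.
x_0 is neither 1 nor 2896, so continue squaring.
x_1 = 861^2 mod 2897 = 2586.
x_2 = 2586^2 mod 2897 = 1120.
x_3 = 1120^2 mod 2897 = 2896.
x_3 ≡ −1, so 1709 is not a witness.

no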